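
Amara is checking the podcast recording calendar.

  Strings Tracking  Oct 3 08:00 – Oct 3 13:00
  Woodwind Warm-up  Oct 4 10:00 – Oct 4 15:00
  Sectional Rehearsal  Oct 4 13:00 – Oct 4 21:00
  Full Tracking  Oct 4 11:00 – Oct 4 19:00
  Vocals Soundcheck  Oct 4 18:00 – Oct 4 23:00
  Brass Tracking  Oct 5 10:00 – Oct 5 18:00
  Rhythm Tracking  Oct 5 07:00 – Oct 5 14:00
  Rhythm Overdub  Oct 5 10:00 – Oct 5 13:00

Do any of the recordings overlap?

Sorted by start: Strings Tracking, Woodwind Warm-up, Full Tracking, Sectional Rehearsal, Vocals Soundcheck, Rhythm Tracking, Brass Tracking, Rhythm Overdub.
Woodwind Warm-up starts after Strings Tracking ends, so Strings Tracking has no further overlaps.
Full Tracking starts before Woodwind Warm-up ends → Woodwind Warm-up and Full Tracking overlap.
That's a conflict, so the schedule is not conflict-free.

Yes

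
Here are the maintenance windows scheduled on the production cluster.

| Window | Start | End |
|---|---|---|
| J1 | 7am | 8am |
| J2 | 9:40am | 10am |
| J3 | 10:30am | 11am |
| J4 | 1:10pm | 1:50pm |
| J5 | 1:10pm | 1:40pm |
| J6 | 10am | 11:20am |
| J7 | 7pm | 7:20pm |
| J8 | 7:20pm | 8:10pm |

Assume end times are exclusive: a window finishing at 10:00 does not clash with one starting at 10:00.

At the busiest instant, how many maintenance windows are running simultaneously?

Sweep the timeline, counting +1 at each start and −1 at each end (ends before starts at a tie):
7am start J1 → 1
8am end J1 → 0
9:40am start J2 → 1
10am end J2 → 0
10am start J6 → 1
10:30am start J3 → 2
11am end J3 → 1
11:20am end J6 → 0
1:10pm start J4 → 1
1:10pm start J5 → 2
1:40pm end J5 → 1
1:50pm end J4 → 0
7pm start J7 → 1
7:20pm end J7 → 0
7:20pm start J8 → 1
8:10pm end J8 → 0
Peak is 2, at 10:30am (J3, J6).

2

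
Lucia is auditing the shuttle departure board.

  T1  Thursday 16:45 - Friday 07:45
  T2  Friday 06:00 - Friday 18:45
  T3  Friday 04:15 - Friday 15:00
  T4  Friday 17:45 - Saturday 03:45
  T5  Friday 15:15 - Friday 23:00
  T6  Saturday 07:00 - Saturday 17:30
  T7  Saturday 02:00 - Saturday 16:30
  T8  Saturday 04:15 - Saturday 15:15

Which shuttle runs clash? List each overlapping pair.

T1 & T2, T1 & T3, T2 & T3, T2 & T4, T2 & T5, T4 & T5, T4 & T7, T6 & T7, T6 & T8, T7 & T8

Check each pair: they overlap iff neither finishes before the other starts.
Sorted by start: T1, T3, T2, T5, T4, T7, T8, T6.
T3 starts before T1 ends → T1 and T3 overlap.
T2 starts before T1 ends → T1 and T2 overlap.
T5 starts after T1 ends; T1 is clear from here.
T2 starts before T3 ends → T3 and T2 overlap.
T5 starts after T3 ends; T3 is clear from here.
T5 starts before T2 ends → T2 and T5 overlap.
T4 starts before T2 ends → T2 and T4 overlap.
T7 starts after T2 ends; T2 is clear from here.
T4 starts before T5 ends → T5 and T4 overlap.
T7 starts after T5 ends; T5 is clear from here.
T7 starts before T4 ends → T4 and T7 overlap.
T8 starts after T4 ends; T4 is clear from here.
T8 starts before T7 ends → T7 and T8 overlap.
T6 starts before T7 ends → T7 and T6 overlap.
T6 starts before T8 ends → T8 and T6 overlap.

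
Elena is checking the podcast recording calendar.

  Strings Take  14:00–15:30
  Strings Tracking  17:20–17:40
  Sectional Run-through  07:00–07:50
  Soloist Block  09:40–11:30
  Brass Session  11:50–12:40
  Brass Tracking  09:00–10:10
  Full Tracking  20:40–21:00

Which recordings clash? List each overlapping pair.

Sorted by start: Sectional Run-through, Brass Tracking, Soloist Block, Brass Session, Strings Take, Strings Tracking, Full Tracking.
Brass Tracking starts after Sectional Run-through ends, so nothing later overlaps Sectional Run-through either.
Soloist Block starts before Brass Tracking ends → Brass Tracking and Soloist Block overlap.
Brass Session starts after Brass Tracking ends, so nothing later overlaps Brass Tracking either.
Brass Session starts after Soloist Block ends, so nothing later overlaps Soloist Block either.
Strings Take starts after Brass Session ends, so nothing later overlaps Brass Session either.
Strings Tracking starts after Strings Take ends, so nothing later overlaps Strings Take either.
Full Tracking starts after Strings Tracking ends.

Brass Tracking & Soloist Block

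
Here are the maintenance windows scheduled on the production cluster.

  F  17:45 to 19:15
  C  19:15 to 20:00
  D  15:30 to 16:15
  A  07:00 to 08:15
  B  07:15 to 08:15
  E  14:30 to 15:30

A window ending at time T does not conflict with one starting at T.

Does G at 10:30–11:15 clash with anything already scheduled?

No — it doesn't clash with anything

A: ends 08:15 at or before G starts 10:30 → clear.
B: ends 08:15 at or before G starts 10:30 → clear.
E: starts 14:30 at or after G ends 11:15 → clear.
D: starts 15:30 at or after G ends 11:15 → clear.
F: starts 17:45 at or after G ends 11:15 → clear.
C: starts 19:15 at or after G ends 11:15 → clear.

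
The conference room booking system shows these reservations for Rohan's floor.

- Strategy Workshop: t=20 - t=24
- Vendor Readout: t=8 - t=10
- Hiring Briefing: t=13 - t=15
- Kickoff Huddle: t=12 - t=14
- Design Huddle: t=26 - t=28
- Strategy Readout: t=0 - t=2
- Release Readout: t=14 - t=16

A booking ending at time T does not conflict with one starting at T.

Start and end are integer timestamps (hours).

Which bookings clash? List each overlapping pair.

Check each pair: they overlap iff neither finishes before the other starts.
Sorted by start: Strategy Readout, Vendor Readout, Kickoff Huddle, Hiring Briefing, Release Readout, Strategy Workshop, Design Huddle.
Vendor Readout starts after Strategy Readout ends, so Strategy Readout has no further overlaps.
Kickoff Huddle starts after Vendor Readout ends, so Vendor Readout has no further overlaps.
Hiring Briefing starts before Kickoff Huddle ends → Kickoff Huddle and Hiring Briefing overlap.
Release Readout starts exactly when Kickoff Huddle ends (back-to-back, no overlap), so Kickoff Huddle has no further overlaps.
Release Readout starts before Hiring Briefing ends → Hiring Briefing and Release Readout overlap.
Strategy Workshop starts after Hiring Briefing ends, so Hiring Briefing has no further overlaps.
Strategy Workshop starts after Release Readout ends, so Release Readout has no further overlaps.
Design Huddle starts after Strategy Workshop ends.

Hiring Briefing & Kickoff Huddle, Hiring Briefing & Release Readout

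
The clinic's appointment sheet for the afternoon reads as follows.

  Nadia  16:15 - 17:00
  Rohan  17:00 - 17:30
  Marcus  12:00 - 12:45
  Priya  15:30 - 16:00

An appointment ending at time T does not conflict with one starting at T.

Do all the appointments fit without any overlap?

Yes

Sorted by start: Marcus, Priya, Nadia, Rohan.
Priya starts after Marcus ends; Marcus is clear from here.
Nadia starts after Priya ends; Priya is clear from here.
Rohan starts exactly when Nadia ends (back-to-back, no overlap).
Every pair is clear; the schedule has no overlaps.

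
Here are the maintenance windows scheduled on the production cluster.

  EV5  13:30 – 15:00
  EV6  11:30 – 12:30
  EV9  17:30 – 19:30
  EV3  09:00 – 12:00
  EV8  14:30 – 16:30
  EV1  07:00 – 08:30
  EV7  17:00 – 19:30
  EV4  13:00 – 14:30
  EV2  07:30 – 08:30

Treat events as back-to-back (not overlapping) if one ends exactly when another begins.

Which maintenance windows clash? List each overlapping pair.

EV1 & EV2, EV3 & EV6, EV4 & EV5, EV5 & EV8, EV7 & EV9

Sorted by start: EV1, EV2, EV3, EV6, EV4, EV5, EV8, EV7, EV9.
EV2 starts before EV1 ends → EV1 and EV2 overlap.
EV3 starts after EV1 ends; EV1 is clear from here.
EV3 starts after EV2 ends; EV2 is clear from here.
EV6 starts before EV3 ends → EV3 and EV6 overlap.
EV4 starts after EV3 ends; EV3 is clear from here.
EV4 starts after EV6 ends; EV6 is clear from here.
EV5 starts before EV4 ends → EV4 and EV5 overlap.
EV8 starts exactly when EV4 ends (back-to-back, no overlap); EV4 is clear from here.
EV8 starts before EV5 ends → EV5 and EV8 overlap.
EV7 starts after EV5 ends; EV5 is clear from here.
EV7 starts after EV8 ends; EV8 is clear from here.
EV9 starts before EV7 ends → EV7 and EV9 overlap.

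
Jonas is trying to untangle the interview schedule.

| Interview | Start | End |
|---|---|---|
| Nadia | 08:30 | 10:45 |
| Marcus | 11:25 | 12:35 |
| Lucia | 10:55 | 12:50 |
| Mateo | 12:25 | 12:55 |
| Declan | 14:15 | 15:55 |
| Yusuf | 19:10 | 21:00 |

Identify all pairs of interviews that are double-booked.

Two intervals overlap when each starts before the other ends.
Sorted by start: Nadia, Lucia, Marcus, Mateo, Declan, Yusuf.
Lucia starts after Nadia ends — done with Nadia.
Marcus starts before Lucia ends → Lucia and Marcus overlap.
Mateo starts before Lucia ends → Lucia and Mateo overlap.
Declan starts after Lucia ends — done with Lucia.
Mateo starts before Marcus ends → Marcus and Mateo overlap.
Declan starts after Marcus ends — done with Marcus.
Declan starts after Mateo ends — done with Mateo.
Yusuf starts after Declan ends.

Lucia & Marcus, Lucia & Mateo, Marcus & Mateo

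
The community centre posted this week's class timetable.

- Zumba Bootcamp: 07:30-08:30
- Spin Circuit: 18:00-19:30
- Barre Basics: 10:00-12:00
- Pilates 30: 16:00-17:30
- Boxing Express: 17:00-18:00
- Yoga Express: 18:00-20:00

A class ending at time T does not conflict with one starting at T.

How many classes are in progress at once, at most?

2

Sort all start/end points and keep a running count:
07:30 start Zumba Bootcamp → 1
08:30 end Zumba Bootcamp → 0
10:00 start Barre Basics → 1
12:00 end Barre Basics → 0
16:00 start Pilates 30 → 1
17:00 start Boxing Express → 2
17:30 end Pilates 30 → 1
18:00 end Boxing Express → 0
18:00 start Spin Circuit → 1
18:00 start Yoga Express → 2
19:30 end Spin Circuit → 1
20:00 end Yoga Express → 0
Peak is 2, at 17:00 (Boxing Express, Pilates 30).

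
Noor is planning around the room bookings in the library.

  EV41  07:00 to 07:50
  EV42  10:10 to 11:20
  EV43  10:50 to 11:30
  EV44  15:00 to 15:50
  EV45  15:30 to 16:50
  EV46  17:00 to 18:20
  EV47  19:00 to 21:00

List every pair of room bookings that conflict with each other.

EV42 & EV43, EV44 & EV45

Sorted by start: EV41, EV42, EV43, EV44, EV45, EV46, EV47.
EV42 starts after EV41 ends, so EV41 has no further overlaps.
EV43 starts before EV42 ends → EV42 and EV43 overlap.
EV44 starts after EV42 ends, so EV42 has no further overlaps.
EV44 starts after EV43 ends, so EV43 has no further overlaps.
EV45 starts before EV44 ends → EV44 and EV45 overlap.
EV46 starts after EV44 ends, so EV44 has no further overlaps.
EV46 starts after EV45 ends, so EV45 has no further overlaps.
EV47 starts after EV46 ends.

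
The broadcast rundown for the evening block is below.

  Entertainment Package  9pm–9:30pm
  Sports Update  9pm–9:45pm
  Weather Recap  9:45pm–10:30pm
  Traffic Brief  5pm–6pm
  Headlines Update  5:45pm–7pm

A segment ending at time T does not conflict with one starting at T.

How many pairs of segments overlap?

2

Check each pair: they overlap iff neither finishes before the other starts.
Sorted by start: Traffic Brief, Headlines Update, Sports Update, Entertainment Package, Weather Recap.
Headlines Update starts before Traffic Brief ends → Traffic Brief and Headlines Update overlap.
Sports Update starts after Traffic Brief ends, so nothing later overlaps Traffic Brief either.
Sports Update starts after Headlines Update ends, so nothing later overlaps Headlines Update either.
Entertainment Package starts before Sports Update ends → Sports Update and Entertainment Package overlap.
Weather Recap starts exactly when Sports Update ends (back-to-back, no overlap).
Weather Recap starts after Entertainment Package ends.
Overlapping pairs: Entertainment Package & Sports Update, Headlines Update & Traffic Brief — 2 in total.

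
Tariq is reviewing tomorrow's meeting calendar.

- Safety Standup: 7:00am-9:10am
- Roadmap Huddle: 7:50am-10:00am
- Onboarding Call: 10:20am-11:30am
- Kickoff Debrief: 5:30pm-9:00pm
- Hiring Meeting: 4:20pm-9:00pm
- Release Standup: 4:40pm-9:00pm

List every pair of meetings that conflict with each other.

Two intervals overlap when each starts before the other ends.
Sorted by start: Safety Standup, Roadmap Huddle, Onboarding Call, Hiring Meeting, Release Standup, Kickoff Debrief.
Roadmap Huddle starts before Safety Standup ends → Safety Standup and Roadmap Huddle overlap.
Onboarding Call starts after Safety Standup ends; Safety Standup is clear from here.
Onboarding Call starts after Roadmap Huddle ends; Roadmap Huddle is clear from here.
Hiring Meeting starts after Onboarding Call ends; Onboarding Call is clear from here.
Release Standup starts before Hiring Meeting ends → Hiring Meeting and Release Standup overlap.
Kickoff Debrief starts before Hiring Meeting ends → Hiring Meeting and Kickoff Debrief overlap.
Kickoff Debrief starts before Release Standup ends → Release Standup and Kickoff Debrief overlap.

Hiring Meeting & Kickoff Debrief, Hiring Meeting & Release Standup, Kickoff Debrief & Release Standup, Roadmap Huddle & Safety Standup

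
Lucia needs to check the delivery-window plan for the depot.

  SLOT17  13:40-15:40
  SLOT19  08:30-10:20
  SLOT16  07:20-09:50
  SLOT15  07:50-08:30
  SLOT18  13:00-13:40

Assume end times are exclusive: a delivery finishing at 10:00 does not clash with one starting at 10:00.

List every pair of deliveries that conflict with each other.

Two intervals overlap when each starts before the other ends.
Sorted by start: SLOT16, SLOT15, SLOT19, SLOT18, SLOT17.
SLOT15 starts before SLOT16 ends → SLOT16 and SLOT15 overlap.
SLOT19 starts before SLOT16 ends → SLOT16 and SLOT19 overlap.
SLOT18 starts after SLOT16 ends, so nothing later overlaps SLOT16 either.
SLOT19 starts exactly when SLOT15 ends (back-to-back, no overlap), so nothing later overlaps SLOT15 either.
SLOT18 starts after SLOT19 ends, so nothing later overlaps SLOT19 either.
SLOT17 starts exactly when SLOT18 ends (back-to-back, no overlap).

SLOT15 & SLOT16, SLOT16 & SLOT19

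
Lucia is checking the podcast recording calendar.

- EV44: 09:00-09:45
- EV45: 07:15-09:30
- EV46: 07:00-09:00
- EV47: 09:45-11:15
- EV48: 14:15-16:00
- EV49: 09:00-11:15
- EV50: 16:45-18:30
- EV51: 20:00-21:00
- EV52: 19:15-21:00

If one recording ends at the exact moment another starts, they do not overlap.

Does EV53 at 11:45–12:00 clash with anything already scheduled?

EV46: ends 09:00 at or before EV53 starts 11:45 → clear.
EV45: ends 09:30 at or before EV53 starts 11:45 → clear.
EV44: ends 09:45 at or before EV53 starts 11:45 → clear.
EV49: ends 11:15 at or before EV53 starts 11:45 → clear.
EV47: ends 11:15 at or before EV53 starts 11:45 → clear.
EV48: starts 14:15 at or after EV53 ends 12:00 → clear.
EV50: starts 16:45 at or after EV53 ends 12:00 → clear.
EV52: starts 19:15 at or after EV53 ends 12:00 → clear.
EV51: starts 20:00 at or after EV53 ends 12:00 → clear.

No — it doesn't clash with anything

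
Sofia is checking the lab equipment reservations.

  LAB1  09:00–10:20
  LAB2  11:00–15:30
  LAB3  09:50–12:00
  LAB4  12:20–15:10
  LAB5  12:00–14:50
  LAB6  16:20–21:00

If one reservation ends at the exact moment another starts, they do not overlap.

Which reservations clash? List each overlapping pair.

Check each pair: they overlap iff neither finishes before the other starts.
Sorted by start: LAB1, LAB3, LAB2, LAB5, LAB4, LAB6.
LAB3 starts before LAB1 ends → LAB1 and LAB3 overlap.
LAB2 starts after LAB1 ends, so LAB1 has no further overlaps.
LAB2 starts before LAB3 ends → LAB3 and LAB2 overlap.
LAB5 starts exactly when LAB3 ends (back-to-back, no overlap), so LAB3 has no further overlaps.
LAB5 starts before LAB2 ends → LAB2 and LAB5 overlap.
LAB4 starts before LAB2 ends → LAB2 and LAB4 overlap.
LAB6 starts after LAB2 ends.
LAB4 starts before LAB5 ends → LAB5 and LAB4 overlap.
LAB6 starts after LAB5 ends.
LAB6 starts after LAB4 ends.

LAB1 & LAB3, LAB2 & LAB3, LAB2 & LAB4, LAB2 & LAB5, LAB4 & LAB5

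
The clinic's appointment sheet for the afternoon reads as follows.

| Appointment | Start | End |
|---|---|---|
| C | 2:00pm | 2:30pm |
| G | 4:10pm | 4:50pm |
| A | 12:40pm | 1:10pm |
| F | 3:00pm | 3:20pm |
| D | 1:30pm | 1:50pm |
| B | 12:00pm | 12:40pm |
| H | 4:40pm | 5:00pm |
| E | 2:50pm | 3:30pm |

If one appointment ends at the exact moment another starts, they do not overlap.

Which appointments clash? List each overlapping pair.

Sorted by start: B, A, D, C, E, F, G, H.
A starts exactly when B ends (back-to-back, no overlap) — done with B.
D starts after A ends — done with A.
C starts after D ends — done with D.
E starts after C ends — done with C.
F starts before E ends → E and F overlap.
G starts after E ends — done with E.
G starts after F ends — done with F.
H starts before G ends → G and H overlap.

E & F, G & H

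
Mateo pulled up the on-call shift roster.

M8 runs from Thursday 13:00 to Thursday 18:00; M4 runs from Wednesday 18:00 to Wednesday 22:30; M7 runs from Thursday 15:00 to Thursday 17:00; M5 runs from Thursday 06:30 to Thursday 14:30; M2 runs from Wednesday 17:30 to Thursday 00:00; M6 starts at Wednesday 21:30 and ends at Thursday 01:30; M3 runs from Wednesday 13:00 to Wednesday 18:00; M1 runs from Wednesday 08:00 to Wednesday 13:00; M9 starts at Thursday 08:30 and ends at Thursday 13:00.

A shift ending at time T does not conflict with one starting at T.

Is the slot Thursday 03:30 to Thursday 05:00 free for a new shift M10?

M1: ends Wednesday 13:00 at or before M10 starts Thursday 03:30 → clear.
M3: ends Wednesday 18:00 at or before M10 starts Thursday 03:30 → clear.
M2: ends Thursday 00:00 at or before M10 starts Thursday 03:30 → clear.
M4: ends Wednesday 22:30 at or before M10 starts Thursday 03:30 → clear.
M6: ends Thursday 01:30 at or before M10 starts Thursday 03:30 → clear.
M5: starts Thursday 06:30 at or after M10 ends Thursday 05:00 → clear.
M9: starts Thursday 08:30 at or after M10 ends Thursday 05:00 → clear.
M8: starts Thursday 13:00 at or after M10 ends Thursday 05:00 → clear.
M7: starts Thursday 15:00 at or after M10 ends Thursday 05:00 → clear.

Yes — the slot is free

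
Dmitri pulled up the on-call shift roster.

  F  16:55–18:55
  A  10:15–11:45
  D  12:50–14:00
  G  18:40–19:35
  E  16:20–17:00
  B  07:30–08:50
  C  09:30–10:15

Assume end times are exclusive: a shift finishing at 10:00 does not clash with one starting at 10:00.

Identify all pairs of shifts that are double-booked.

E & F, F & G

Two intervals overlap when each starts before the other ends.
Sorted by start: B, C, A, D, E, F, G.
C starts after B ends — done with B.
A starts exactly when C ends (back-to-back, no overlap) — done with C.
D starts after A ends — done with A.
E starts after D ends — done with D.
F starts before E ends → E and F overlap.
G starts after E ends.
G starts before F ends → F and G overlap.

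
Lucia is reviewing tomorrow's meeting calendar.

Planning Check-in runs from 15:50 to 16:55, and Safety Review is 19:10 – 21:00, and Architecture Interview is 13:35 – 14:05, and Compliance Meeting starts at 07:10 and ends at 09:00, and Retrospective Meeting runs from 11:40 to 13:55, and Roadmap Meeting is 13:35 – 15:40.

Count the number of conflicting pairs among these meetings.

3

Two intervals overlap when each starts before the other ends.
Sorted by start: Compliance Meeting, Retrospective Meeting, Architecture Interview, Roadmap Meeting, Planning Check-in, Safety Review.
Retrospective Meeting starts after Compliance Meeting ends, so Compliance Meeting has no further overlaps.
Architecture Interview starts before Retrospective Meeting ends → Retrospective Meeting and Architecture Interview overlap.
Roadmap Meeting starts before Retrospective Meeting ends → Retrospective Meeting and Roadmap Meeting overlap.
Planning Check-in starts after Retrospective Meeting ends, so Retrospective Meeting has no further overlaps.
Roadmap Meeting starts before Architecture Interview ends → Architecture Interview and Roadmap Meeting overlap.
Planning Check-in starts after Architecture Interview ends, so Architecture Interview has no further overlaps.
Planning Check-in starts after Roadmap Meeting ends, so Roadmap Meeting has no further overlaps.
Safety Review starts after Planning Check-in ends.
Overlapping pairs: Architecture Interview & Retrospective Meeting, Architecture Interview & Roadmap Meeting, Retrospective Meeting & Roadmap Meeting — 3 in total.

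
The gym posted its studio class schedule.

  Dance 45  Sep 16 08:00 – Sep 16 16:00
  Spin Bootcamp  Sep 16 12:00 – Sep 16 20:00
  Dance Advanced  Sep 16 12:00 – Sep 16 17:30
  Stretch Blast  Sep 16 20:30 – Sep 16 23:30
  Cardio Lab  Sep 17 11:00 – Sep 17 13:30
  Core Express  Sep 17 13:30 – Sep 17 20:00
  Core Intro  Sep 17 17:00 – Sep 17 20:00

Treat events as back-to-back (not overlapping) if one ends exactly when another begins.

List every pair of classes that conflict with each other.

Core Express & Core Intro, Dance 45 & Dance Advanced, Dance 45 & Spin Bootcamp, Dance Advanced & Spin Bootcamp

Sorted by start: Dance 45, Spin Bootcamp, Dance Advanced, Stretch Blast, Cardio Lab, Core Express, Core Intro.
Spin Bootcamp starts before Dance 45 ends → Dance 45 and Spin Bootcamp overlap.
Dance Advanced starts before Dance 45 ends → Dance 45 and Dance Advanced overlap.
Stretch Blast starts after Dance 45 ends, so nothing later overlaps Dance 45 either.
Dance Advanced starts before Spin Bootcamp ends → Spin Bootcamp and Dance Advanced overlap.
Stretch Blast starts after Spin Bootcamp ends, so nothing later overlaps Spin Bootcamp either.
Stretch Blast starts after Dance Advanced ends, so nothing later overlaps Dance Advanced either.
Cardio Lab starts after Stretch Blast ends, so nothing later overlaps Stretch Blast either.
Core Express starts exactly when Cardio Lab ends (back-to-back, no overlap), so nothing later overlaps Cardio Lab either.
Core Intro starts before Core Express ends → Core Express and Core Intro overlap.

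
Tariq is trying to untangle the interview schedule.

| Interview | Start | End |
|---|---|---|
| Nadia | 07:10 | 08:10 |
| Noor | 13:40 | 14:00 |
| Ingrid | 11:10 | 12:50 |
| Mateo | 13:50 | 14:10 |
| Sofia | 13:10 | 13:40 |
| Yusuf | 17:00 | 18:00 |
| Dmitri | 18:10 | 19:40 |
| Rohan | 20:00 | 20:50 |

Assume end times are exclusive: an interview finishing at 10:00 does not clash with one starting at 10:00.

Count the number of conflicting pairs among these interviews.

1

Two intervals overlap when each starts before the other ends.
Sorted by start: Nadia, Ingrid, Sofia, Noor, Mateo, Yusuf, Dmitri, Rohan.
Ingrid starts after Nadia ends, so Nadia has no further overlaps.
Sofia starts after Ingrid ends, so Ingrid has no further overlaps.
Noor starts exactly when Sofia ends (back-to-back, no overlap), so Sofia has no further overlaps.
Mateo starts before Noor ends → Noor and Mateo overlap.
Yusuf starts after Noor ends, so Noor has no further overlaps.
Yusuf starts after Mateo ends, so Mateo has no further overlaps.
Dmitri starts after Yusuf ends, so Yusuf has no further overlaps.
Rohan starts after Dmitri ends.
Overlapping pairs: Mateo & Noor — 1 in total.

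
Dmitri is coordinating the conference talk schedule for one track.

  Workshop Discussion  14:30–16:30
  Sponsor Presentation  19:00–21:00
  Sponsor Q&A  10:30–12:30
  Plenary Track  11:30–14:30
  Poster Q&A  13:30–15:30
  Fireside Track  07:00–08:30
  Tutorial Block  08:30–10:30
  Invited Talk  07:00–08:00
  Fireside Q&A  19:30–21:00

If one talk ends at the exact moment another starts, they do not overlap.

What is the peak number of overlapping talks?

Sort all start/end points and keep a running count:
07:00 start Fireside Track → 1
07:00 start Invited Talk → 2
08:00 end Invited Talk → 1
08:30 end Fireside Track → 0
08:30 start Tutorial Block → 1
10:30 end Tutorial Block → 0
10:30 start Sponsor Q&A → 1
11:30 start Plenary Track → 2
12:30 end Sponsor Q&A → 1
13:30 start Poster Q&A → 2
14:30 end Plenary Track → 1
14:30 start Workshop Discussion → 2
15:30 end Poster Q&A → 1
16:30 end Workshop Discussion → 0
19:00 start Sponsor Presentation → 1
19:30 start Fireside Q&A → 2
21:00 end Fireside Q&A → 1
21:00 end Sponsor Presentation → 0
Peak is 2, at 07:00 (Fireside Track, Invited Talk).

2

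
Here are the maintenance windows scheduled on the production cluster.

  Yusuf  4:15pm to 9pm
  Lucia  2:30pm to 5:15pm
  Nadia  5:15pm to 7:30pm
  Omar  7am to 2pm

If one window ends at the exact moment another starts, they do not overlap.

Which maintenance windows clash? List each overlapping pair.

Lucia & Yusuf, Nadia & Yusuf

Two intervals overlap when each starts before the other ends.
Sorted by start: Omar, Lucia, Yusuf, Nadia.
Lucia starts after Omar ends; Omar is clear from here.
Yusuf starts before Lucia ends → Lucia and Yusuf overlap.
Nadia starts exactly when Lucia ends (back-to-back, no overlap).
Nadia starts before Yusuf ends → Yusuf and Nadia overlap.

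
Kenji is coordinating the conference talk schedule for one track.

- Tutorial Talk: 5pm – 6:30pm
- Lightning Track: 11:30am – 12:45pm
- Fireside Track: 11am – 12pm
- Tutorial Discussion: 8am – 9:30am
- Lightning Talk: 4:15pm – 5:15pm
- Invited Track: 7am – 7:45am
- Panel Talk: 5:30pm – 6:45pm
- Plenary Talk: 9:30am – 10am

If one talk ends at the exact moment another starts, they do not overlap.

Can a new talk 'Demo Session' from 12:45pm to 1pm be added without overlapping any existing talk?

Yes — the slot is free

Invited Track: ends 7:45am at or before Demo Session starts 12:45pm → clear.
Tutorial Discussion: ends 9:30am at or before Demo Session starts 12:45pm → clear.
Plenary Talk: ends 10am at or before Demo Session starts 12:45pm → clear.
Fireside Track: ends 12pm at or before Demo Session starts 12:45pm → clear.
Lightning Track: ends 12:45pm at or before Demo Session starts 12:45pm → clear.
Lightning Talk: starts 4:15pm at or after Demo Session ends 1pm → clear.
Tutorial Talk: starts 5pm at or after Demo Session ends 1pm → clear.
Panel Talk: starts 5:30pm at or after Demo Session ends 1pm → clear.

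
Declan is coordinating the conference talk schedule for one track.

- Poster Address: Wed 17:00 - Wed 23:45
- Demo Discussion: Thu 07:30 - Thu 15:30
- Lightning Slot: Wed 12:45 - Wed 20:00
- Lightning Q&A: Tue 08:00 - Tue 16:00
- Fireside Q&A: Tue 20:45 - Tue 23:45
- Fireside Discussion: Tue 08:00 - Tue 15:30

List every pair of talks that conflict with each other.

Fireside Discussion & Lightning Q&A, Lightning Slot & Poster Address

Sorted by start: Lightning Q&A, Fireside Discussion, Fireside Q&A, Lightning Slot, Poster Address, Demo Discussion.
Fireside Discussion starts before Lightning Q&A ends → Lightning Q&A and Fireside Discussion overlap.
Fireside Q&A starts after Lightning Q&A ends, so Lightning Q&A has no further overlaps.
Fireside Q&A starts after Fireside Discussion ends, so Fireside Discussion has no further overlaps.
Lightning Slot starts after Fireside Q&A ends, so Fireside Q&A has no further overlaps.
Poster Address starts before Lightning Slot ends → Lightning Slot and Poster Address overlap.
Demo Discussion starts after Lightning Slot ends.
Demo Discussion starts after Poster Address ends.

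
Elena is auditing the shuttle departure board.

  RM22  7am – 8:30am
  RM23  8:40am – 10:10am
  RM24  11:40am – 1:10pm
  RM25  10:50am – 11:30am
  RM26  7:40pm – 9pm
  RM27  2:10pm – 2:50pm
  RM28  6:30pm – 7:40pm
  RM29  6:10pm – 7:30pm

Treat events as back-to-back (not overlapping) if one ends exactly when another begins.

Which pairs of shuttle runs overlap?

RM28 & RM29

Sorted by start: RM22, RM23, RM25, RM24, RM27, RM29, RM28, RM26.
RM23 starts after RM22 ends — done with RM22.
RM25 starts after RM23 ends — done with RM23.
RM24 starts after RM25 ends — done with RM25.
RM27 starts after RM24 ends — done with RM24.
RM29 starts after RM27 ends — done with RM27.
RM28 starts before RM29 ends → RM29 and RM28 overlap.
RM26 starts after RM29 ends.
RM26 starts exactly when RM28 ends (back-to-back, no overlap).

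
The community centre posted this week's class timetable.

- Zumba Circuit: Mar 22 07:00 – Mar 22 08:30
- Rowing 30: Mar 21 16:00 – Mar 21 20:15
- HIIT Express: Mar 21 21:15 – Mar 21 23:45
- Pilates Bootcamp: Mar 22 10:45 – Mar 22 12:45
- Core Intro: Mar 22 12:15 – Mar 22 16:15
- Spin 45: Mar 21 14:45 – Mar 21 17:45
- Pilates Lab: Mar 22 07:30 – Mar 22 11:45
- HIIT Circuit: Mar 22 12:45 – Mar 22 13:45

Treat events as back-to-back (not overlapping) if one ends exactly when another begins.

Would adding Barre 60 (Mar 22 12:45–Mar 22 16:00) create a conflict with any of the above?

Yes — it overlaps Core Intro, HIIT Circuit

Spin 45: ends Mar 21 17:45 at or before Barre 60 starts Mar 22 12:45 → clear.
Rowing 30: ends Mar 21 20:15 at or before Barre 60 starts Mar 22 12:45 → clear.
HIIT Express: ends Mar 21 23:45 at or before Barre 60 starts Mar 22 12:45 → clear.
Zumba Circuit: ends Mar 22 08:30 at or before Barre 60 starts Mar 22 12:45 → clear.
Pilates Lab: ends Mar 22 11:45 at or before Barre 60 starts Mar 22 12:45 → clear.
Pilates Bootcamp: ends Mar 22 12:45 at or before Barre 60 starts Mar 22 12:45 → clear.
Core Intro: starts Mar 22 12:15 before Barre 60 ends Mar 22 16:00, and ends Mar 22 16:15 after Barre 60 starts Mar 22 12:45 → overlap.
HIIT Circuit: starts Mar 22 12:45 before Barre 60 ends Mar 22 16:00, and ends Mar 22 13:45 after Barre 60 starts Mar 22 12:45 → overlap.
Barre 60 overlaps HIIT Circuit, Core Intro.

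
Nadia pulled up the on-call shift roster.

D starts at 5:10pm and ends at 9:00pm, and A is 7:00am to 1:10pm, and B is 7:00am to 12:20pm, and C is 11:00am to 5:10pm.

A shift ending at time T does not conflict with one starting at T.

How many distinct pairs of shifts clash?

3

Check each pair: they overlap iff neither finishes before the other starts.
Sorted by start: A, B, C, D.
B starts before A ends → A and B overlap.
C starts before A ends → A and C overlap.
D starts after A ends.
C starts before B ends → B and C overlap.
D starts after B ends.
D starts exactly when C ends (back-to-back, no overlap).
Overlapping pairs: A & B, A & C, B & C — 3 in total.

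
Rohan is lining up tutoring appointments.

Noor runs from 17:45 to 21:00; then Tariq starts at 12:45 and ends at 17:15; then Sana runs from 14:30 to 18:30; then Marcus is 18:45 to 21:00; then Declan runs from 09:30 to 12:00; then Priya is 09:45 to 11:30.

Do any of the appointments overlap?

Yes

Sorted by start: Declan, Priya, Tariq, Sana, Noor, Marcus.
Priya starts before Declan ends → Declan and Priya overlap.
That's a conflict, so the schedule is not conflict-free.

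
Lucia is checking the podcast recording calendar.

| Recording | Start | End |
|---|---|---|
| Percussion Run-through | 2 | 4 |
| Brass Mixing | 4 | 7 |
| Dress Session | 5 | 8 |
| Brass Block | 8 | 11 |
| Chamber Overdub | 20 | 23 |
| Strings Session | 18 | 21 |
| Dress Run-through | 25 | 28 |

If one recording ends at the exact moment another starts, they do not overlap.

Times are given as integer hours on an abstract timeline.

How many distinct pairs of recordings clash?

Sorted by start: Percussion Run-through, Brass Mixing, Dress Session, Brass Block, Strings Session, Chamber Overdub, Dress Run-through.
Brass Mixing starts exactly when Percussion Run-through ends (back-to-back, no overlap); Percussion Run-through is clear from here.
Dress Session starts before Brass Mixing ends → Brass Mixing and Dress Session overlap.
Brass Block starts after Brass Mixing ends; Brass Mixing is clear from here.
Brass Block starts exactly when Dress Session ends (back-to-back, no overlap); Dress Session is clear from here.
Strings Session starts after Brass Block ends; Brass Block is clear from here.
Chamber Overdub starts before Strings Session ends → Strings Session and Chamber Overdub overlap.
Dress Run-through starts after Strings Session ends.
Dress Run-through starts after Chamber Overdub ends.
Overlapping pairs: Brass Mixing & Dress Session, Chamber Overdub & Strings Session — 2 in total.

2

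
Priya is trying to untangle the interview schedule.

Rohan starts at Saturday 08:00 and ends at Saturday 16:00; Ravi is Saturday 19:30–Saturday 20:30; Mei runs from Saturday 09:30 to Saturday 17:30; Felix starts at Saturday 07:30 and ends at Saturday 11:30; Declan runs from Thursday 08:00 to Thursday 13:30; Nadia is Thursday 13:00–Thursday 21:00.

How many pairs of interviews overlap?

4

Sorted by start: Declan, Nadia, Felix, Rohan, Mei, Ravi.
Nadia starts before Declan ends → Declan and Nadia overlap.
Felix starts after Declan ends; Declan is clear from here.
Felix starts after Nadia ends; Nadia is clear from here.
Rohan starts before Felix ends → Felix and Rohan overlap.
Mei starts before Felix ends → Felix and Mei overlap.
Ravi starts after Felix ends.
Mei starts before Rohan ends → Rohan and Mei overlap.
Ravi starts after Rohan ends.
Ravi starts after Mei ends.
Overlapping pairs: Declan & Nadia, Felix & Mei, Felix & Rohan, Mei & Rohan — 4 in total.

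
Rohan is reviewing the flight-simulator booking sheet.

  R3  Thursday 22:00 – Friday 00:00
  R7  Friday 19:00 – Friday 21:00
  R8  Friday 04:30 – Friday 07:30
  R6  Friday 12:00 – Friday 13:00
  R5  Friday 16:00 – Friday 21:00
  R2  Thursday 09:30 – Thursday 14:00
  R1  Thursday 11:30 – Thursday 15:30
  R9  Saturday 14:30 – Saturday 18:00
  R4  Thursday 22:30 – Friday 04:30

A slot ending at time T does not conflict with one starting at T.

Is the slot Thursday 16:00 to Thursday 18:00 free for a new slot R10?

R2: ends Thursday 14:00 at or before R10 starts Thursday 16:00 → clear.
R1: ends Thursday 15:30 at or before R10 starts Thursday 16:00 → clear.
R3: starts Thursday 22:00 at or after R10 ends Thursday 18:00 → clear.
R4: starts Thursday 22:30 at or after R10 ends Thursday 18:00 → clear.
R8: starts Friday 04:30 at or after R10 ends Thursday 18:00 → clear.
R6: starts Friday 12:00 at or after R10 ends Thursday 18:00 → clear.
R5: starts Friday 16:00 at or after R10 ends Thursday 18:00 → clear.
R7: starts Friday 19:00 at or after R10 ends Thursday 18:00 → clear.
R9: starts Saturday 14:30 at or after R10 ends Thursday 18:00 → clear.

Yes — the slot is free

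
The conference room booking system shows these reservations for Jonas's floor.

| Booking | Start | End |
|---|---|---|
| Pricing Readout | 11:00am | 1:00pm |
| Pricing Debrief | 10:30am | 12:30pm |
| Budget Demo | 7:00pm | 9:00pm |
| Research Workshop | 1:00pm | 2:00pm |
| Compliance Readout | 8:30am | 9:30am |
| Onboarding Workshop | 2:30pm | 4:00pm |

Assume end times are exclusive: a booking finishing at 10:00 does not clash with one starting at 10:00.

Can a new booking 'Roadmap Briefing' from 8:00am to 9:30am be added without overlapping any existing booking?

Compliance Readout: starts 8:30am before Roadmap Briefing ends 9:30am, and ends 9:30am after Roadmap Briefing starts 8:00am → overlap.
Pricing Debrief: starts 10:30am at or after Roadmap Briefing ends 9:30am → clear.
Pricing Readout: starts 11:00am at or after Roadmap Briefing ends 9:30am → clear.
Research Workshop: starts 1:00pm at or after Roadmap Briefing ends 9:30am → clear.
Onboarding Workshop: starts 2:30pm at or after Roadmap Briefing ends 9:30am → clear.
Budget Demo: starts 7:00pm at or after Roadmap Briefing ends 9:30am → clear.
Roadmap Briefing overlaps Compliance Readout.

No — it overlaps Compliance Readout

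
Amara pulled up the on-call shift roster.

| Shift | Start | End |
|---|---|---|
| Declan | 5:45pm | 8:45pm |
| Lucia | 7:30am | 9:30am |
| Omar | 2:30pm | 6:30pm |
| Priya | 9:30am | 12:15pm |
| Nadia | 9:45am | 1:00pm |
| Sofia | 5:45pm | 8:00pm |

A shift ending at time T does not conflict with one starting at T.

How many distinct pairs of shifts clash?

4

Sorted by start: Lucia, Priya, Nadia, Omar, Declan, Sofia.
Priya starts exactly when Lucia ends (back-to-back, no overlap), so Lucia has no further overlaps.
Nadia starts before Priya ends → Priya and Nadia overlap.
Omar starts after Priya ends, so Priya has no further overlaps.
Omar starts after Nadia ends, so Nadia has no further overlaps.
Declan starts before Omar ends → Omar and Declan overlap.
Sofia starts before Omar ends → Omar and Sofia overlap.
Sofia starts before Declan ends → Declan and Sofia overlap.
Overlapping pairs: Declan & Omar, Declan & Sofia, Nadia & Priya, Omar & Sofia — 4 in total.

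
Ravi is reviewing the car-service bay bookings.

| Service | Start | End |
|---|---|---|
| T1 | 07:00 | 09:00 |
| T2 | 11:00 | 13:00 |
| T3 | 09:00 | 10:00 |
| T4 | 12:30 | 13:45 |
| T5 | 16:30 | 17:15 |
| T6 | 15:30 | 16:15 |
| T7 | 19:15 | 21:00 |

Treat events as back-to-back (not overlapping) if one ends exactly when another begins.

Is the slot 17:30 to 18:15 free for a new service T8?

T1: ends 09:00 at or before T8 starts 17:30 → clear.
T3: ends 10:00 at or before T8 starts 17:30 → clear.
T2: ends 13:00 at or before T8 starts 17:30 → clear.
T4: ends 13:45 at or before T8 starts 17:30 → clear.
T6: ends 16:15 at or before T8 starts 17:30 → clear.
T5: ends 17:15 at or before T8 starts 17:30 → clear.
T7: starts 19:15 at or after T8 ends 18:15 → clear.

Yes — the slot is free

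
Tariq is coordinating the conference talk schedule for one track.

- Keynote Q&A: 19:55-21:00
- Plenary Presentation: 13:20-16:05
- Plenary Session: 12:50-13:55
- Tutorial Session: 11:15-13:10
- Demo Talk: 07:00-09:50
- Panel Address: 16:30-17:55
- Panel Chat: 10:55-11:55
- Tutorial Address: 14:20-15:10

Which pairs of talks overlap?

Two intervals overlap when each starts before the other ends.
Sorted by start: Demo Talk, Panel Chat, Tutorial Session, Plenary Session, Plenary Presentation, Tutorial Address, Panel Address, Keynote Q&A.
Panel Chat starts after Demo Talk ends; Demo Talk is clear from here.
Tutorial Session starts before Panel Chat ends → Panel Chat and Tutorial Session overlap.
Plenary Session starts after Panel Chat ends; Panel Chat is clear from here.
Plenary Session starts before Tutorial Session ends → Tutorial Session and Plenary Session overlap.
Plenary Presentation starts after Tutorial Session ends; Tutorial Session is clear from here.
Plenary Presentation starts before Plenary Session ends → Plenary Session and Plenary Presentation overlap.
Tutorial Address starts after Plenary Session ends; Plenary Session is clear from here.
Tutorial Address starts before Plenary Presentation ends → Plenary Presentation and Tutorial Address overlap.
Panel Address starts after Plenary Presentation ends; Plenary Presentation is clear from here.
Panel Address starts after Tutorial Address ends; Tutorial Address is clear from here.
Keynote Q&A starts after Panel Address ends.

Panel Chat & Tutorial Session, Plenary Presentation & Plenary Session, Plenary Presentation & Tutorial Address, Plenary Session & Tutorial Session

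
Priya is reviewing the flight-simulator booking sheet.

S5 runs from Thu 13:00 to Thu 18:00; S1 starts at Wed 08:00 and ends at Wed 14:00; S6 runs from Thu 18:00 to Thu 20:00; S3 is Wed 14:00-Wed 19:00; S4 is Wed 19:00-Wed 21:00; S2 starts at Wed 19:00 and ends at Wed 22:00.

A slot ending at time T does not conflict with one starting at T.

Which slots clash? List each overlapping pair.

S2 & S4

Sorted by start: S1, S3, S2, S4, S5, S6.
S3 starts exactly when S1 ends (back-to-back, no overlap); S1 is clear from here.
S2 starts exactly when S3 ends (back-to-back, no overlap); S3 is clear from here.
S4 starts before S2 ends → S2 and S4 overlap.
S5 starts after S2 ends; S2 is clear from here.
S5 starts after S4 ends; S4 is clear from here.
S6 starts exactly when S5 ends (back-to-back, no overlap).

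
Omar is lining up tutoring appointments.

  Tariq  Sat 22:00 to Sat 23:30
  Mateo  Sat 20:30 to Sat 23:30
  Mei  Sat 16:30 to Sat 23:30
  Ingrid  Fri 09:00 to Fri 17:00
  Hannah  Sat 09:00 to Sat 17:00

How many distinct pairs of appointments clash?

Check each pair: they overlap iff neither finishes before the other starts.
Sorted by start: Ingrid, Hannah, Mei, Mateo, Tariq.
Hannah starts after Ingrid ends, so Ingrid has no further overlaps.
Mei starts before Hannah ends → Hannah and Mei overlap.
Mateo starts after Hannah ends, so Hannah has no further overlaps.
Mateo starts before Mei ends → Mei and Mateo overlap.
Tariq starts before Mei ends → Mei and Tariq overlap.
Tariq starts before Mateo ends → Mateo and Tariq overlap.
Overlapping pairs: Hannah & Mei, Mateo & Mei, Mateo & Tariq, Mei & Tariq — 4 in total.

4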